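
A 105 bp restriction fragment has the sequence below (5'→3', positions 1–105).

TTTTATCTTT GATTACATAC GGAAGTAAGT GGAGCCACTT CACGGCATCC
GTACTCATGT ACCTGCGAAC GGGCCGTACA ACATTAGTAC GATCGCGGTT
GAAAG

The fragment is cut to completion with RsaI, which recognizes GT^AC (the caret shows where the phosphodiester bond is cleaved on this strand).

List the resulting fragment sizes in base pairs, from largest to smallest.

52, 17, 17, 11, 8 bp

RsaI sites (GTAC) start at positions 51, 59, 76, 87.
RsaI cuts after base 2 of each site, so after positions 52, 60, 77, 88.
Linear molecule, 4 cuts → 5 fragments:
  1–52 → 52 bp
  53–60 → 8 bp
  61–77 → 17 bp
  78–88 → 11 bp
  89–105 → 17 bp
Sorted largest to smallest: 52, 17, 17, 11, 8 bp.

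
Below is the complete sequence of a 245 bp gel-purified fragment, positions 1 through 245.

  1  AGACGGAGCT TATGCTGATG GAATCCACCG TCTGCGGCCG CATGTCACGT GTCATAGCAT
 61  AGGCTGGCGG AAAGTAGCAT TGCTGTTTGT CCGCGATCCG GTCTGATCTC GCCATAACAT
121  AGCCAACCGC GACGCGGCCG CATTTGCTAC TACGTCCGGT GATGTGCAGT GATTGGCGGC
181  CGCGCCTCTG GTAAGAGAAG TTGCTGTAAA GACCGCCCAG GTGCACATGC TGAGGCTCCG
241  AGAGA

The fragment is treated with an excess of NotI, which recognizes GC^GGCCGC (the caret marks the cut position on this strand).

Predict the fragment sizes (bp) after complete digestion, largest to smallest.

100, 68, 42, 35 bp

NotI sites (GCGGCCGC) start at positions 34, 134, 176.
NotI cuts after base 2 of each site, so after positions 35, 135, 177.
Linear molecule, 3 cuts → 4 fragments:
  1–35 → 35 bp
  36–135 → 100 bp
  136–177 → 42 bp
  178–245 → 68 bp
Sorted largest to smallest: 100, 68, 42, 35 bp.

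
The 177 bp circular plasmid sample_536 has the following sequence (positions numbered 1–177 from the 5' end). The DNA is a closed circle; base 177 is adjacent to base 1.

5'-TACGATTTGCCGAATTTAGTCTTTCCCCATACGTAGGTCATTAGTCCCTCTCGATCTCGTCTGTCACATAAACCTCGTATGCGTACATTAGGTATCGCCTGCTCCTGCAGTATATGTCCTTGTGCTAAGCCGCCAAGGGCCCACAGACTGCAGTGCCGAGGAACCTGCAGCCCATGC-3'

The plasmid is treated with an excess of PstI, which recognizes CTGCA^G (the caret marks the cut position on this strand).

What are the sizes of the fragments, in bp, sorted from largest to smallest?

PstI sites (CTGCAG) start at positions 105, 148, 165.
PstI cuts after base 5 of each site (before the last base), so after positions 109, 152, 169.
Circular molecule, 3 cuts → 3 fragments:
  110–152 → 43 bp
  153–169 → 17 bp
  170–177 then 1–109 → 8 + 109 = 117 bp
Sorted largest to smallest: 117, 43, 17 bp.

117, 43, 17 bp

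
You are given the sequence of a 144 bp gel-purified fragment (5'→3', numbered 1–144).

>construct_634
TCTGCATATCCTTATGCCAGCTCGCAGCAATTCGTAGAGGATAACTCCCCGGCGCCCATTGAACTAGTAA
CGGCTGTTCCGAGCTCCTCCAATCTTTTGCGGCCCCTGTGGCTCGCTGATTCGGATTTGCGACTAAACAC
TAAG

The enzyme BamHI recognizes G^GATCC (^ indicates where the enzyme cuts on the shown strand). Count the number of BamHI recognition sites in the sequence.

0

No occurrence of GGATCC is present in the sequence.
BamHI does not cut: 0 sites.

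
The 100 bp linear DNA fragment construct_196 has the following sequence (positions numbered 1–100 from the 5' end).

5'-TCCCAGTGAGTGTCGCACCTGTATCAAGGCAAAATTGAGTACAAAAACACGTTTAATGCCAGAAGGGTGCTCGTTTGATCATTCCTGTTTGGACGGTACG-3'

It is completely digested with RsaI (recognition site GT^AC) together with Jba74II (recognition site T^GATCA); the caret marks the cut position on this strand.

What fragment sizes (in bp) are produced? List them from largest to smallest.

40, 36, 21, 3 bp

RsaI sites (GTAC) start at positions 39, 96.
RsaI cuts after base 2 of each site, so after positions 40, 97.
The Jba74II site (TGATCA) starts at position 76.
Jba74II cuts after the first base of each site, so after position 76.
Combined cut positions: 40, 76, 97.
Linear molecule, 3 cuts → 4 fragments:
  1–40 → 40 bp
  41–76 → 36 bp
  77–97 → 21 bp
  98–100 → 3 bp
Sorted largest to smallest: 40, 36, 21, 3 bp.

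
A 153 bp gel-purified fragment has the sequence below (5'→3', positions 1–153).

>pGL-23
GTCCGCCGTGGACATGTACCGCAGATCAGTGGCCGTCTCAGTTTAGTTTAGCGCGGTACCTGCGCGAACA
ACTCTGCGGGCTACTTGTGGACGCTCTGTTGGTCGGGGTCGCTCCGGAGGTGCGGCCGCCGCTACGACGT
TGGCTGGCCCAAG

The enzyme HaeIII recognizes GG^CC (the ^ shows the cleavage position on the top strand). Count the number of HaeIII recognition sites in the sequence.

3

GGCC occurs starting at positions 31, 124, 146.
HaeIII cuts at 3 sites.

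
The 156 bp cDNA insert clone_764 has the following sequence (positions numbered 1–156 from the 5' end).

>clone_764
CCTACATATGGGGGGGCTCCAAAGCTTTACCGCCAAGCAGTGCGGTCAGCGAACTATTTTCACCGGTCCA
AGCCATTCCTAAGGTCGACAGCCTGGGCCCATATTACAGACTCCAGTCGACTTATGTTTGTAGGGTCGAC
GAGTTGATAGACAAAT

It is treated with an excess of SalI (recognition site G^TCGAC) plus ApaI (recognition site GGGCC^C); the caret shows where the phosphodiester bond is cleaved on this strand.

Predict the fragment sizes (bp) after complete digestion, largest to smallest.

SalI sites (GTCGAC) start at positions 84, 116, 135.
SalI cuts after the first base of each site, so after positions 84, 116, 135.
The ApaI site (GGGCCC) starts at position 95.
ApaI cuts after base 5 of each site (before the last base), so after position 99.
Combined cut positions: 84, 99, 116, 135.
Linear molecule, 4 cuts → 5 fragments:
  1–84 → 84 bp
  85–99 → 15 bp
  100–116 → 17 bp
  117–135 → 19 bp
  136–156 → 21 bp
Sorted largest to smallest: 84, 21, 19, 17, 15 bp.

84, 21, 19, 17, 15 bp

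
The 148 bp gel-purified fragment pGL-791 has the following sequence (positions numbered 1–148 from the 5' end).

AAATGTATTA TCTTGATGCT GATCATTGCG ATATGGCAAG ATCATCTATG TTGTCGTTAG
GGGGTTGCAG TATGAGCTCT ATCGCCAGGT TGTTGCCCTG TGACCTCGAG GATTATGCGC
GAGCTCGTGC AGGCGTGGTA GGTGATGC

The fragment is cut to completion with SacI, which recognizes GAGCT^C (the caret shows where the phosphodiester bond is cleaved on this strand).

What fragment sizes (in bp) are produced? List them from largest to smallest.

SacI sites (GAGCTC) start at positions 74, 121.
SacI cuts after base 5 of each site (before the last base), so after positions 78, 125.
Linear molecule, 2 cuts → 3 fragments:
  1–78 → 78 bp
  79–125 → 47 bp
  126–148 → 23 bp
Sorted largest to smallest: 78, 47, 23 bp.

78, 47, 23 bp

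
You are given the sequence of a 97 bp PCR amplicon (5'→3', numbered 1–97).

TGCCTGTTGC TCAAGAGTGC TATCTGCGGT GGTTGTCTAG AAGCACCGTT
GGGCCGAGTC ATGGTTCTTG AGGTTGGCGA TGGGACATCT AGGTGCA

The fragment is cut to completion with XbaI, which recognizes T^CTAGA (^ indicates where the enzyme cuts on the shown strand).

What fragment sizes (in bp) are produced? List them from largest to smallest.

The XbaI site (TCTAGA) starts at position 36.
XbaI cuts after the first base of each site, so after position 36.
Linear molecule, 1 cut → 2 fragments:
  1–36 → 36 bp
  37–97 → 61 bp
Sorted largest to smallest: 61, 36 bp.

61, 36 bp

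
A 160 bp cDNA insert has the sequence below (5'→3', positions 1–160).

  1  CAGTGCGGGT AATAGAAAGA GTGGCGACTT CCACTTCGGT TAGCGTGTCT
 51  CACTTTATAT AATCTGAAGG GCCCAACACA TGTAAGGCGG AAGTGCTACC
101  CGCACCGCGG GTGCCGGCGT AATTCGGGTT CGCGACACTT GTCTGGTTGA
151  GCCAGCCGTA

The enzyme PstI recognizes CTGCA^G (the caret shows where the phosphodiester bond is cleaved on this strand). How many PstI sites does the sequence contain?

No occurrence of CTGCAG is present in the sequence.
PstI does not cut: 0 sites.

0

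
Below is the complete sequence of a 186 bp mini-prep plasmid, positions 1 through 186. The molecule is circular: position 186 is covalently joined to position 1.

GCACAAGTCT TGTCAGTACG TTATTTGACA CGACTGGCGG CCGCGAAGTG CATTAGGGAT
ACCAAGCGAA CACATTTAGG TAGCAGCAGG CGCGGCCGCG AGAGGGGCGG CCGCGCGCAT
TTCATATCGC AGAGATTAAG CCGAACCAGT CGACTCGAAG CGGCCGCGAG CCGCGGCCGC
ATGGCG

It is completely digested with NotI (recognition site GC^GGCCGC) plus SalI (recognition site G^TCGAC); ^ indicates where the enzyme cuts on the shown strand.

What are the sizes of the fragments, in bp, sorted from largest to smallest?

55, 50, 41, 15, 13, 12 bp

NotI sites (GCGGCCGC) start at positions 37, 92, 107, 160, 173.
NotI cuts after base 2 of each site, so after positions 38, 93, 108, 161, 174.
The SalI site (GTCGAC) starts at position 149.
SalI cuts after the first base of each site, so after position 149.
Combined cut positions: 38, 93, 108, 149, 161, 174.
Circular molecule, 6 cuts → 6 fragments:
  39–93 → 55 bp
  94–108 → 15 bp
  109–149 → 41 bp
  150–161 → 12 bp
  162–174 → 13 bp
  175–186 then 1–38 → 12 + 38 = 50 bp
Sorted largest to smallest: 55, 50, 41, 15, 13, 12 bp.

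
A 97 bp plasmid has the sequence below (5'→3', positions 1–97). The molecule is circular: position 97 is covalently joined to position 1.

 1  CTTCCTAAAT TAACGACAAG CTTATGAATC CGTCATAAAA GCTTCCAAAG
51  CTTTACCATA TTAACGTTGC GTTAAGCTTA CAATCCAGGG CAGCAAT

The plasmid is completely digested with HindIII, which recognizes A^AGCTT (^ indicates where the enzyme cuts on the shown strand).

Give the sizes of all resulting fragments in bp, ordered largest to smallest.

HindIII sites (AAGCTT) start at positions 18, 39, 48, 74.
HindIII cuts after the first base of each site, so after positions 18, 39, 48, 74.
Circular molecule, 4 cuts → 4 fragments:
  19–39 → 21 bp
  40–48 → 9 bp
  49–74 → 26 bp
  75–97 then 1–18 → 23 + 18 = 41 bp
Sorted largest to smallest: 41, 26, 21, 9 bp.

41, 26, 21, 9 bp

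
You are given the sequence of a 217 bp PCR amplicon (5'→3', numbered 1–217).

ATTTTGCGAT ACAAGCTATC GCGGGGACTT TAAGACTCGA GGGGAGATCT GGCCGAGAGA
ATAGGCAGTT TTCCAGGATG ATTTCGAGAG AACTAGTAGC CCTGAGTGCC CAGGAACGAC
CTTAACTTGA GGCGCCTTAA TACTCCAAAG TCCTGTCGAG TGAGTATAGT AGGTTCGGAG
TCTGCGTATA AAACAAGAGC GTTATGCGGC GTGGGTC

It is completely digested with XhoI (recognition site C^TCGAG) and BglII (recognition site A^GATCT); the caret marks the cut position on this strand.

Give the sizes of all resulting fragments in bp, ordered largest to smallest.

The XhoI site (CTCGAG) starts at position 36.
XhoI cuts after the first base of each site, so after position 36.
The BglII site (AGATCT) starts at position 45.
BglII cuts after the first base of each site, so after position 45.
Combined cut positions: 36, 45.
Linear molecule, 2 cuts → 3 fragments:
  1–36 → 36 bp
  37–45 → 9 bp
  46–217 → 172 bp
Sorted largest to smallest: 172, 36, 9 bp.

172, 36, 9 bp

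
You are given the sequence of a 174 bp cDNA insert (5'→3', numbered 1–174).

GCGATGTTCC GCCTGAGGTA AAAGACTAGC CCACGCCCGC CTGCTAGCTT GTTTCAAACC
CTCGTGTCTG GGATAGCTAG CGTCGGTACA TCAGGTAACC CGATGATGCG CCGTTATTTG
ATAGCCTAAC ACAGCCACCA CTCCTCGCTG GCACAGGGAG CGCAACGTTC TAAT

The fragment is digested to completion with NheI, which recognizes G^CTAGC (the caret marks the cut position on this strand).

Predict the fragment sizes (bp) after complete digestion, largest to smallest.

98, 43, 33 bp

NheI sites (GCTAGC) start at positions 43, 76.
NheI cuts after the first base of each site, so after positions 43, 76.
Linear molecule, 2 cuts → 3 fragments:
  1–43 → 43 bp
  44–76 → 33 bp
  77–174 → 98 bp
Sorted largest to smallest: 98, 43, 33 bp.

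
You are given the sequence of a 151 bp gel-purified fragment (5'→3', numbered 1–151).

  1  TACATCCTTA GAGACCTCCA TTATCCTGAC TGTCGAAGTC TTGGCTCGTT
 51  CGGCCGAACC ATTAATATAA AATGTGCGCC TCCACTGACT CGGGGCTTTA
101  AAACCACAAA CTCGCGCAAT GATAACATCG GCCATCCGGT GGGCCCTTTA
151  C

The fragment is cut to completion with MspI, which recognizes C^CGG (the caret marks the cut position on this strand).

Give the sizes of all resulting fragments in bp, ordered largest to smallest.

136, 15 bp

The MspI site (CCGG) starts at position 136.
MspI cuts after the first base of each site, so after position 136.
Linear molecule, 1 cut → 2 fragments:
  1–136 → 136 bp
  137–151 → 15 bp
Sorted largest to smallest: 136, 15 bp.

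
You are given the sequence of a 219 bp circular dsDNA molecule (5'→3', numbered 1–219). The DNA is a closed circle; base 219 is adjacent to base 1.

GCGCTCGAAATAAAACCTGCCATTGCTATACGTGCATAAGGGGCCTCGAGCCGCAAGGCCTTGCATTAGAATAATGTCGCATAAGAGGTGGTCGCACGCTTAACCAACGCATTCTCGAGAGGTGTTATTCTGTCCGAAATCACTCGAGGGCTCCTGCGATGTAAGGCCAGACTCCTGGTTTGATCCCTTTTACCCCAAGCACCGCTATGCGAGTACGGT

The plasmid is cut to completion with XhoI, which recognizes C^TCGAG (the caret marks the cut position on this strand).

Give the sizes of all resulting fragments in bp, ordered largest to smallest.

121, 69, 29 bp

XhoI sites (CTCGAG) start at positions 45, 114, 143.
XhoI cuts after the first base of each site, so after positions 45, 114, 143.
Circular molecule, 3 cuts → 3 fragments:
  46–114 → 69 bp
  115–143 → 29 bp
  144–219 then 1–45 → 76 + 45 = 121 bp
Sorted largest to smallest: 121, 69, 29 bp.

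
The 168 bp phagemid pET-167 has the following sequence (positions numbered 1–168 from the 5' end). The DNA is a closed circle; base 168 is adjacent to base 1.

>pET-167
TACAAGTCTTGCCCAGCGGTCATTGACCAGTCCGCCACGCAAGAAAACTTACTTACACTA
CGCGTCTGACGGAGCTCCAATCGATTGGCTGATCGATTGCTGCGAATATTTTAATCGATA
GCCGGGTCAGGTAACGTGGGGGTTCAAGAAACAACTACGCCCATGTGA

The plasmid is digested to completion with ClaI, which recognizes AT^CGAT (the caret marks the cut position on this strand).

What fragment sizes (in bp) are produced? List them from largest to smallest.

134, 22, 12 bp

ClaI sites (ATCGAT) start at positions 80, 92, 114.
ClaI cuts after base 2 of each site, so after positions 81, 93, 115.
Circular molecule, 3 cuts → 3 fragments:
  82–93 → 12 bp
  94–115 → 22 bp
  116–168 then 1–81 → 53 + 81 = 134 bp
Sorted largest to smallest: 134, 22, 12 bp.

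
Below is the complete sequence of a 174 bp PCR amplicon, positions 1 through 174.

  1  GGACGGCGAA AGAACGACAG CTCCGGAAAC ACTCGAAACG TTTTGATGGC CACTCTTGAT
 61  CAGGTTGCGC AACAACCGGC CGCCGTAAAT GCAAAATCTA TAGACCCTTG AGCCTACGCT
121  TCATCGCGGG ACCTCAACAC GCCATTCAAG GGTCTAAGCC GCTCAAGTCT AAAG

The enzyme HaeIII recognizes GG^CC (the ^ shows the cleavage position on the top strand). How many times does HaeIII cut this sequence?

2

GGCC occurs starting at positions 48, 78.
HaeIII cuts at 2 sites.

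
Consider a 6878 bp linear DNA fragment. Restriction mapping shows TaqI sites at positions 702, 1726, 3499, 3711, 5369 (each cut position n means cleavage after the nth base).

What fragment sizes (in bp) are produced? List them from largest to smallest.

Linear molecule, 5 cuts → 6 fragments:
  702 − 0 = 702 bp
  1726 − 702 = 1024 bp
  3499 − 1726 = 1773 bp
  3711 − 3499 = 212 bp
  5369 − 3711 = 1658 bp
  6878 − 5369 = 1509 bp
Sorted largest to smallest: 1773, 1658, 1509, 1024, 702, 212 bp.

1773, 1658, 1509, 1024, 702, 212 bp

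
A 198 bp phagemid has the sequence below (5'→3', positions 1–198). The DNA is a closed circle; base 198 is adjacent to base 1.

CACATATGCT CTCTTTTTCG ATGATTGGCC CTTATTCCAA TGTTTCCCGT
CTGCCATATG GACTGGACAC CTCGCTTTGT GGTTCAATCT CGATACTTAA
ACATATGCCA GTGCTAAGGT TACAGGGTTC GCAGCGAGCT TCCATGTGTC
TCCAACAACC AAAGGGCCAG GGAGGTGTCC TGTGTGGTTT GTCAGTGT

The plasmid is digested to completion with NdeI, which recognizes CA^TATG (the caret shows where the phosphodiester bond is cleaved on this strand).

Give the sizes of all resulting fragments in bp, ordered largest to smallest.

99, 52, 47 bp

NdeI sites (CATATG) start at positions 3, 55, 102.
NdeI cuts after base 2 of each site, so after positions 4, 56, 103.
Circular molecule, 3 cuts → 3 fragments:
  5–56 → 52 bp
  57–103 → 47 bp
  104–198 then 1–4 → 95 + 4 = 99 bp
Sorted largest to smallest: 99, 52, 47 bp.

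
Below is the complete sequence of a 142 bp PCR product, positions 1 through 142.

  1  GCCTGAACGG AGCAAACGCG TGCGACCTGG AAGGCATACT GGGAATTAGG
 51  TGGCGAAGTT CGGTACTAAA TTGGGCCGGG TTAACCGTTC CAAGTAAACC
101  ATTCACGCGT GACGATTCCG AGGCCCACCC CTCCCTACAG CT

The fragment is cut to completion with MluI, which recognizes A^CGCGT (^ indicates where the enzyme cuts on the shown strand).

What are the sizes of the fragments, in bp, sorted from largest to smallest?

MluI sites (ACGCGT) start at positions 16, 105.
MluI cuts after the first base of each site, so after positions 16, 105.
Linear molecule, 2 cuts → 3 fragments:
  1–16 → 16 bp
  17–105 → 89 bp
  106–142 → 37 bp
Sorted largest to smallest: 89, 37, 16 bp.

89, 37, 16 bp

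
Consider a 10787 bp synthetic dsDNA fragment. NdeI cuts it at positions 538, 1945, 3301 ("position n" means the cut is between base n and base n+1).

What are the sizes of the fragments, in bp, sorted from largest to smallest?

7486, 1407, 1356, 538 bp

Linear molecule, 3 cuts → 4 fragments:
  538 − 0 = 538 bp
  1945 − 538 = 1407 bp
  3301 − 1945 = 1356 bp
  10787 − 3301 = 7486 bp
Sorted largest to smallest: 7486, 1407, 1356, 538 bp.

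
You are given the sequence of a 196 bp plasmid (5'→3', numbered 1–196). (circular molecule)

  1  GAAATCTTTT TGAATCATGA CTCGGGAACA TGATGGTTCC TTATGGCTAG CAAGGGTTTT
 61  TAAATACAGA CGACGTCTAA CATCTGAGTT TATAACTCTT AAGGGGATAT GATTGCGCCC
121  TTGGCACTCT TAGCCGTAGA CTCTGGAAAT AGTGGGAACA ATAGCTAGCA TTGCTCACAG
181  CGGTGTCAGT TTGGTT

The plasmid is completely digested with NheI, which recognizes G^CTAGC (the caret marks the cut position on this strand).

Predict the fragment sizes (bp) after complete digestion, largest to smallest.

118, 78 bp

NheI sites (GCTAGC) start at positions 46, 164.
NheI cuts after the first base of each site, so after positions 46, 164.
Circular molecule, 2 cuts → 2 fragments:
  47–164 → 118 bp
  165–196 then 1–46 → 32 + 46 = 78 bp
Sorted largest to smallest: 118, 78 bp.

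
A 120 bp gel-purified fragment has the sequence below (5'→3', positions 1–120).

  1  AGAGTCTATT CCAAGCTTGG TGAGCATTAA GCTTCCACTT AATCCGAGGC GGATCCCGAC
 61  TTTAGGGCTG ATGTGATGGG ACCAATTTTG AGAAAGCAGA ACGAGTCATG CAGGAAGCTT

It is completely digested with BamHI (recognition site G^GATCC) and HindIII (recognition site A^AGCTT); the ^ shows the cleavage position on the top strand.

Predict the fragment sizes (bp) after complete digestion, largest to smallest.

64, 22, 16, 13, 5 bp

The BamHI site (GGATCC) starts at position 51.
BamHI cuts after the first base of each site, so after position 51.
HindIII sites (AAGCTT) start at positions 13, 29, 115.
HindIII cuts after the first base of each site, so after positions 13, 29, 115.
Combined cut positions: 13, 29, 51, 115.
Linear molecule, 4 cuts → 5 fragments:
  1–13 → 13 bp
  14–29 → 16 bp
  30–51 → 22 bp
  52–115 → 64 bp
  116–120 → 5 bp
Sorted largest to smallest: 64, 22, 16, 13, 5 bp.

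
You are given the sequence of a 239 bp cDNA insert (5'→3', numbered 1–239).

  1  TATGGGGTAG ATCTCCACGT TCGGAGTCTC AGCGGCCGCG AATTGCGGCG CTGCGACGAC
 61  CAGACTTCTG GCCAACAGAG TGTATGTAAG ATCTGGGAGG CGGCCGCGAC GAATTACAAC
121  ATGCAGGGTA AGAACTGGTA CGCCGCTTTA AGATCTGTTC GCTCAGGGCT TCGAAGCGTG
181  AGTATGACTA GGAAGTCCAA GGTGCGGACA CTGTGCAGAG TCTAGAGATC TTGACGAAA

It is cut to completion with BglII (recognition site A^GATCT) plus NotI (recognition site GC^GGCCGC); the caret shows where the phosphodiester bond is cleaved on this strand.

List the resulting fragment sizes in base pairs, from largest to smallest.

BglII sites (AGATCT) start at positions 9, 89, 151, 226.
BglII cuts after the first base of each site, so after positions 9, 89, 151, 226.
NotI sites (GCGGCCGC) start at positions 32, 100.
NotI cuts after base 2 of each site, so after positions 33, 101.
Combined cut positions: 9, 33, 89, 101, 151, 226.
Linear molecule, 6 cuts → 7 fragments:
  1–9 → 9 bp
  10–33 → 24 bp
  34–89 → 56 bp
  90–101 → 12 bp
  102–151 → 50 bp
  152–226 → 75 bp
  227–239 → 13 bp
Sorted largest to smallest: 75, 56, 50, 24, 13, 12, 9 bp.

75, 56, 50, 24, 13, 12, 9 bp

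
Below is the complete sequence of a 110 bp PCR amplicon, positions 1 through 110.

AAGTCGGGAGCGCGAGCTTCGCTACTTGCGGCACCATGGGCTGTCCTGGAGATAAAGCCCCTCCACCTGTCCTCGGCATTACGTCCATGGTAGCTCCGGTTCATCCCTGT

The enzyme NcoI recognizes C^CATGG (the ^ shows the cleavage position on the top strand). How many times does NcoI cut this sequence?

CCATGG occurs starting at positions 34, 85.
NcoI cuts at 2 sites.

2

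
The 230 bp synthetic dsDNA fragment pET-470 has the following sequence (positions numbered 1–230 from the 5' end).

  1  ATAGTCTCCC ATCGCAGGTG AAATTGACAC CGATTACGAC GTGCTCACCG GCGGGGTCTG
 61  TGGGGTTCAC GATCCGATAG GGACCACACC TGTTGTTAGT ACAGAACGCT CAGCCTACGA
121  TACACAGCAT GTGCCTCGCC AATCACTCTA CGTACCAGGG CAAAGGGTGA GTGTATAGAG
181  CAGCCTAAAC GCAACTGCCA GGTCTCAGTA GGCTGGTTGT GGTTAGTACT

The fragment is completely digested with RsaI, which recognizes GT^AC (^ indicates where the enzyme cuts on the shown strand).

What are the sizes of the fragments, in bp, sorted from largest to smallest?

100, 74, 53, 3 bp

RsaI sites (GTAC) start at positions 99, 152, 226.
RsaI cuts after base 2 of each site, so after positions 100, 153, 227.
Linear molecule, 3 cuts → 4 fragments:
  1–100 → 100 bp
  101–153 → 53 bp
  154–227 → 74 bp
  228–230 → 3 bp
Sorted largest to smallest: 100, 74, 53, 3 bp.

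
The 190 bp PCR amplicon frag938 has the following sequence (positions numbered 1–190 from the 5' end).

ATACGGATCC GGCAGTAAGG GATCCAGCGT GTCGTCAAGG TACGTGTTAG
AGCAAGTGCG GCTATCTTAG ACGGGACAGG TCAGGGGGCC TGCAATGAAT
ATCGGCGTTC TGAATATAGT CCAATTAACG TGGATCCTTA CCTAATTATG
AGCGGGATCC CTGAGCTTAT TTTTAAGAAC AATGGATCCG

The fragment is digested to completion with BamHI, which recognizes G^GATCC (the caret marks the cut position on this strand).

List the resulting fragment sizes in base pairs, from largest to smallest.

BamHI sites (GGATCC) start at positions 5, 20, 132, 155, 184.
BamHI cuts after the first base of each site, so after positions 5, 20, 132, 155, 184.
Linear molecule, 5 cuts → 6 fragments:
  1–5 → 5 bp
  6–20 → 15 bp
  21–132 → 112 bp
  133–155 → 23 bp
  156–184 → 29 bp
  185–190 → 6 bp
Sorted largest to smallest: 112, 29, 23, 15, 6, 5 bp.

112, 29, 23, 15, 6, 5 bp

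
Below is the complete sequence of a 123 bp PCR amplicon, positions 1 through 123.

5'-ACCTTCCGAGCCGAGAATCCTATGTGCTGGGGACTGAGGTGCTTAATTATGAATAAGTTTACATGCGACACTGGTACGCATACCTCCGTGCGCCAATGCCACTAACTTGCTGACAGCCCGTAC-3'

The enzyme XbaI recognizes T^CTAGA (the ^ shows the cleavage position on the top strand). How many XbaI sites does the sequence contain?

0

No occurrence of TCTAGA is present in the sequence.
XbaI does not cut: 0 sites.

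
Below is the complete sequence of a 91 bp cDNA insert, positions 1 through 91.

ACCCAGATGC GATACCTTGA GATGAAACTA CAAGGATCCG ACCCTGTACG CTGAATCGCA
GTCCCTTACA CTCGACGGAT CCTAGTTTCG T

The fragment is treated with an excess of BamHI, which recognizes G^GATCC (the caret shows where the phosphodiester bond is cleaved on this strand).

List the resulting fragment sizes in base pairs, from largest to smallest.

43, 34, 14 bp

BamHI sites (GGATCC) start at positions 34, 77.
BamHI cuts after the first base of each site, so after positions 34, 77.
Linear molecule, 2 cuts → 3 fragments:
  1–34 → 34 bp
  35–77 → 43 bp
  78–91 → 14 bp
Sorted largest to smallest: 43, 34, 14 bp.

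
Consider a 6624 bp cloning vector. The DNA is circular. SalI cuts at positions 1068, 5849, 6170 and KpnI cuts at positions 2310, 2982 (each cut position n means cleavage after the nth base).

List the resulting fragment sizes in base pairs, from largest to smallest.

Combined cut positions (sorted): 1068, 2310, 2982, 5849, 6170.
Circular molecule, 5 cuts → 5 fragments:
  2310 − 1068 = 1242 bp
  2982 − 2310 = 672 bp
  5849 − 2982 = 2867 bp
  6170 − 5849 = 321 bp
  wrap: 6624 − 6170 + 1068 = 1522 bp
Sorted largest to smallest: 2867, 1522, 1242, 672, 321 bp.

2867, 1522, 1242, 672, 321 bp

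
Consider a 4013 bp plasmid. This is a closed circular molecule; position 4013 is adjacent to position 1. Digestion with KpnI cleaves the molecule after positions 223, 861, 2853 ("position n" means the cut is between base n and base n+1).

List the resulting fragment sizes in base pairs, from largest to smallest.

1992, 1383, 638 bp

Circular molecule, 3 cuts → 3 fragments:
  861 − 223 = 638 bp
  2853 − 861 = 1992 bp
  wrap: 4013 − 2853 + 223 = 1383 bp
Sorted largest to smallest: 1992, 1383, 638 bp.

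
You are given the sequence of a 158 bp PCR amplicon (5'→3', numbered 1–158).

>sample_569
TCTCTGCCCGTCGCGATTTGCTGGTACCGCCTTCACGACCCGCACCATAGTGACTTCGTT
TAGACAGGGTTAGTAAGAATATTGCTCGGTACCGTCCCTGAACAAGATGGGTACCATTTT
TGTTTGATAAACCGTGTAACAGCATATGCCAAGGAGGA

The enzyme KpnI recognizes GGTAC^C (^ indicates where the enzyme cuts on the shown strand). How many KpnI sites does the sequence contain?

GGTACC occurs starting at positions 23, 88, 110.
KpnI cuts at 3 sites.

3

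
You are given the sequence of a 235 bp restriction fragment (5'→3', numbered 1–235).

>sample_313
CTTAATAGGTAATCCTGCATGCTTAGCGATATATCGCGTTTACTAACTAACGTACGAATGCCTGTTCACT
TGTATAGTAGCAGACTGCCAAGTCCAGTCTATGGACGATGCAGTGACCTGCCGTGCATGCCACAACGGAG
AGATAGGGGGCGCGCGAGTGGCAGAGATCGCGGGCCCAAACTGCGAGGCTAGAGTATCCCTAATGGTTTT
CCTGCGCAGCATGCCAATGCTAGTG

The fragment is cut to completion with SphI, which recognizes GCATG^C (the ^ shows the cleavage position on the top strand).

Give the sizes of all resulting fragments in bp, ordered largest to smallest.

SphI sites (GCATGC) start at positions 17, 125, 219.
SphI cuts after base 5 of each site (before the last base), so after positions 21, 129, 223.
Linear molecule, 3 cuts → 4 fragments:
  1–21 → 21 bp
  22–129 → 108 bp
  130–223 → 94 bp
  224–235 → 12 bp
Sorted largest to smallest: 108, 94, 21, 12 bp.

108, 94, 21, 12 bp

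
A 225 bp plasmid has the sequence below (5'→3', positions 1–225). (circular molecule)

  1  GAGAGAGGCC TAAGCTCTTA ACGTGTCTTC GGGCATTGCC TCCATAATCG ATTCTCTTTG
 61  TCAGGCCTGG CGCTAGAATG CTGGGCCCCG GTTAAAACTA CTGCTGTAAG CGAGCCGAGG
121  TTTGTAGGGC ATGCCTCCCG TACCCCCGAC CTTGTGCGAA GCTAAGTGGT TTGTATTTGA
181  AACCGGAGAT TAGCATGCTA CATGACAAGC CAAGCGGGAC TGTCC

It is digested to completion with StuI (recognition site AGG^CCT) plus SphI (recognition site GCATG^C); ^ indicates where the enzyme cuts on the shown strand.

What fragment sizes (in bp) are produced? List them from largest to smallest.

68, 64, 57, 36 bp

StuI sites (AGGCCT) start at positions 6, 63.
StuI cuts after base 3 of each site, so after positions 8, 65.
SphI sites (GCATGC) start at positions 129, 193.
SphI cuts after base 5 of each site (before the last base), so after positions 133, 197.
Combined cut positions: 8, 65, 133, 197.
Circular molecule, 4 cuts → 4 fragments:
  9–65 → 57 bp
  66–133 → 68 bp
  134–197 → 64 bp
  198–225 then 1–8 → 28 + 8 = 36 bp
Sorted largest to smallest: 68, 64, 57, 36 bp.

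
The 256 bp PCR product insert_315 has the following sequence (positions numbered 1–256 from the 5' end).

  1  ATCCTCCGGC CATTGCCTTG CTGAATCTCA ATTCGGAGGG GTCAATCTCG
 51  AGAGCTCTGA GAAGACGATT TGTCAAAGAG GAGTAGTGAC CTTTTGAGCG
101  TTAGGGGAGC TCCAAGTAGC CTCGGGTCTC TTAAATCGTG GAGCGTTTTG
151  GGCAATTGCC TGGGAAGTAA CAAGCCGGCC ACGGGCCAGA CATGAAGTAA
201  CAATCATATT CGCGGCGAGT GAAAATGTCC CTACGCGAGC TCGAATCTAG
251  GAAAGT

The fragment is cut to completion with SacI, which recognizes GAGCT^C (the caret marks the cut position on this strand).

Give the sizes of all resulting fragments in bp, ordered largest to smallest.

SacI sites (GAGCTC) start at positions 52, 107, 237.
SacI cuts after base 5 of each site (before the last base), so after positions 56, 111, 241.
Linear molecule, 3 cuts → 4 fragments:
  1–56 → 56 bp
  57–111 → 55 bp
  112–241 → 130 bp
  242–256 → 15 bp
Sorted largest to smallest: 130, 56, 55, 15 bp.

130, 56, 55, 15 bp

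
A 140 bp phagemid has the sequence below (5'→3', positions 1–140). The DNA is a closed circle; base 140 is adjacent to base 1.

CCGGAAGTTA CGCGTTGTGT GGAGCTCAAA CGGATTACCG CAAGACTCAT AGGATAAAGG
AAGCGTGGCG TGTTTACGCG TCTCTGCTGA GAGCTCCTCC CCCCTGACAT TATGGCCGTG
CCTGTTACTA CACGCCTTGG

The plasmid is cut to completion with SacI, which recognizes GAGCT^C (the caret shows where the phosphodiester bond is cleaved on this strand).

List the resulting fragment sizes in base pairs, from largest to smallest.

SacI sites (GAGCTC) start at positions 22, 91.
SacI cuts after base 5 of each site (before the last base), so after positions 26, 95.
Circular molecule, 2 cuts → 2 fragments:
  27–95 → 69 bp
  96–140 then 1–26 → 45 + 26 = 71 bp
Sorted largest to smallest: 71, 69 bp.

71, 69 bp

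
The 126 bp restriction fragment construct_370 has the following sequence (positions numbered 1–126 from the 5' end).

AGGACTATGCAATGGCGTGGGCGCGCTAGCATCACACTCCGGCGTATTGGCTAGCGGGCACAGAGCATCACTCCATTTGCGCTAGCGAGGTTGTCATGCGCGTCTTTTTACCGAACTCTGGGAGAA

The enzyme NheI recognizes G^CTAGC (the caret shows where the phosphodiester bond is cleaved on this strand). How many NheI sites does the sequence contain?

GCTAGC occurs starting at positions 25, 50, 81.
NheI cuts at 3 sites.

3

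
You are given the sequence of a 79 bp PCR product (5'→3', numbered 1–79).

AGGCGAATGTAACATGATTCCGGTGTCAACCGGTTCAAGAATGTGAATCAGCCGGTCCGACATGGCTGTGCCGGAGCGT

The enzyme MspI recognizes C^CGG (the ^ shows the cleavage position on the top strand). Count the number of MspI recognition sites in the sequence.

4

CCGG occurs starting at positions 20, 30, 52, 71.
MspI cuts at 4 sites.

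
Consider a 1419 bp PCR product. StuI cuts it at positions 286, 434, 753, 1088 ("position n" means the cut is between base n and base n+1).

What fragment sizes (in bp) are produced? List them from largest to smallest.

335, 331, 319, 286, 148 bp

Linear molecule, 4 cuts → 5 fragments:
  286 − 0 = 286 bp
  434 − 286 = 148 bp
  753 − 434 = 319 bp
  1088 − 753 = 335 bp
  1419 − 1088 = 331 bp
Sorted largest to smallest: 335, 331, 319, 286, 148 bp.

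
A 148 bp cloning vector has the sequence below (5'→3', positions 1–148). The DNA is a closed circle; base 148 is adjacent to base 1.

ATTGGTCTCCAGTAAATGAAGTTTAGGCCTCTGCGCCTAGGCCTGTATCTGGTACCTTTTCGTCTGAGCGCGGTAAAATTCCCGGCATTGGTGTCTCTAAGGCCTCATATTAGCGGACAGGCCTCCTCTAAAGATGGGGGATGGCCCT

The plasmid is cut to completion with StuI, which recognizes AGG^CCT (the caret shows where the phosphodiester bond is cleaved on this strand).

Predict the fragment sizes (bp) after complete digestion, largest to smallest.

61, 54, 19, 14 bp

StuI sites (AGGCCT) start at positions 25, 39, 100, 119.
StuI cuts after base 3 of each site, so after positions 27, 41, 102, 121.
Circular molecule, 4 cuts → 4 fragments:
  28–41 → 14 bp
  42–102 → 61 bp
  103–121 → 19 bp
  122–148 then 1–27 → 27 + 27 = 54 bp
Sorted largest to smallest: 61, 54, 19, 14 bp.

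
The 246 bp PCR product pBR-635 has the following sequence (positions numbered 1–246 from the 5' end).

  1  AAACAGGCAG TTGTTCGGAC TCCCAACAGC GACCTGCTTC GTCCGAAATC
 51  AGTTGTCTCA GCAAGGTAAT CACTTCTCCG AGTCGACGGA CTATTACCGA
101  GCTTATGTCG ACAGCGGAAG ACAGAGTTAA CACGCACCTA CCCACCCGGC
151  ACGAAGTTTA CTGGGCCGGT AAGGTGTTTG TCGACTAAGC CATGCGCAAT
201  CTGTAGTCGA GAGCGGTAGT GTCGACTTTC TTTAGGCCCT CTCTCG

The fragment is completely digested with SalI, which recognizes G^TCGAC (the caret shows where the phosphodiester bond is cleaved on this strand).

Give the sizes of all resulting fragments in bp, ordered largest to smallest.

82, 73, 41, 25, 25 bp

SalI sites (GTCGAC) start at positions 82, 107, 180, 221.
SalI cuts after the first base of each site, so after positions 82, 107, 180, 221.
Linear molecule, 4 cuts → 5 fragments:
  1–82 → 82 bp
  83–107 → 25 bp
  108–180 → 73 bp
  181–221 → 41 bp
  222–246 → 25 bp
Sorted largest to smallest: 82, 73, 41, 25, 25 bp.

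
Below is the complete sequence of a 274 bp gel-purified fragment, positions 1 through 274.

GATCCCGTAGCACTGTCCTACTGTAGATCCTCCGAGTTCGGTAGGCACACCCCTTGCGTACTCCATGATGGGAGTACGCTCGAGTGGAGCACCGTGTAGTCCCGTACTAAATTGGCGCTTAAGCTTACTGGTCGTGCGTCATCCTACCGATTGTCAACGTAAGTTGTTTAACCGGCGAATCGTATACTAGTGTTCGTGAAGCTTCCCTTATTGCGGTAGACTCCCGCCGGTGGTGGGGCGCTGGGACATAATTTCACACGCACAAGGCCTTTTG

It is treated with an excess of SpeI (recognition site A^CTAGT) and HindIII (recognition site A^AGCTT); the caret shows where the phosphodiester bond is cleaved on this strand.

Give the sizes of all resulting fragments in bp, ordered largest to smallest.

121, 75, 65, 13 bp

The SpeI site (ACTAGT) starts at position 186.
SpeI cuts after the first base of each site, so after position 186.
HindIII sites (AAGCTT) start at positions 121, 199.
HindIII cuts after the first base of each site, so after positions 121, 199.
Combined cut positions: 121, 186, 199.
Linear molecule, 3 cuts → 4 fragments:
  1–121 → 121 bp
  122–186 → 65 bp
  187–199 → 13 bp
  200–274 → 75 bp
Sorted largest to smallest: 121, 75, 65, 13 bp.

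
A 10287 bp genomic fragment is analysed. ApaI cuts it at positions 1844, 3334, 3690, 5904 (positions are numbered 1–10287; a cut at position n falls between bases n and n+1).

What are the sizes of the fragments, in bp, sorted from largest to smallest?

Linear molecule, 4 cuts → 5 fragments:
  1844 − 0 = 1844 bp
  3334 − 1844 = 1490 bp
  3690 − 3334 = 356 bp
  5904 − 3690 = 2214 bp
  10287 − 5904 = 4383 bp
Sorted largest to smallest: 4383, 2214, 1844, 1490, 356 bp.

4383, 2214, 1844, 1490, 356 bp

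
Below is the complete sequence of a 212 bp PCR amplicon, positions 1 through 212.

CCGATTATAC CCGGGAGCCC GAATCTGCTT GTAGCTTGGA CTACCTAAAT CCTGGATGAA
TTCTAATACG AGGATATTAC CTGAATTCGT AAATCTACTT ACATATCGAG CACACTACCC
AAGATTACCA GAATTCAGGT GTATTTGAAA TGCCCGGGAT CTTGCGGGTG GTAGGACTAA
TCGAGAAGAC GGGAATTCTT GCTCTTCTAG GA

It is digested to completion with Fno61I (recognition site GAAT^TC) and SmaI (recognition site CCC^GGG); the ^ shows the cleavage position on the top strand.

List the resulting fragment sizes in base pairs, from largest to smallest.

49, 48, 41, 25, 21, 16, 12 bp

Fno61I sites (GAATTC) start at positions 58, 83, 131, 193.
Fno61I cuts after base 4 of each site, so after positions 61, 86, 134, 196.
SmaI sites (CCCGGG) start at positions 10, 153.
SmaI cuts after base 3 of each site, so after positions 12, 155.
Combined cut positions: 12, 61, 86, 134, 155, 196.
Linear molecule, 6 cuts → 7 fragments:
  1–12 → 12 bp
  13–61 → 49 bp
  62–86 → 25 bp
  87–134 → 48 bp
  135–155 → 21 bp
  156–196 → 41 bp
  197–212 → 16 bp
Sorted largest to smallest: 49, 48, 41, 25, 21, 16, 12 bp.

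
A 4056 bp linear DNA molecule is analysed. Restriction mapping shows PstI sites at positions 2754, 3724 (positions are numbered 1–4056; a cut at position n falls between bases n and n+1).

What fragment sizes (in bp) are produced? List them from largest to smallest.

2754, 970, 332 bp

Linear molecule, 2 cuts → 3 fragments:
  2754 − 0 = 2754 bp
  3724 − 2754 = 970 bp
  4056 − 3724 = 332 bp
Sorted largest to smallest: 2754, 970, 332 bp.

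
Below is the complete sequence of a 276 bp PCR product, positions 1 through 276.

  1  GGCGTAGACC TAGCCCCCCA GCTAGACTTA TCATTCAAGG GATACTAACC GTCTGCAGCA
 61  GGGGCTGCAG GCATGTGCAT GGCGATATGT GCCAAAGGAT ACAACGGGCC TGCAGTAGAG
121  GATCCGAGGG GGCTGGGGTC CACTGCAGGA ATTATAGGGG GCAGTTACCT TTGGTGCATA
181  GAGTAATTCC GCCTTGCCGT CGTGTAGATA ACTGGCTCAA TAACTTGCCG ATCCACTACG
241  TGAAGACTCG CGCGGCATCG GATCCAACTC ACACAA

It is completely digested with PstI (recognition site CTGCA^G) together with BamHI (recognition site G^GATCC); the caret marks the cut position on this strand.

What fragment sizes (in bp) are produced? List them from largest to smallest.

PstI sites (CTGCAG) start at positions 53, 65, 110, 143.
PstI cuts after base 5 of each site (before the last base), so after positions 57, 69, 114, 147.
BamHI sites (GGATCC) start at positions 120, 260.
BamHI cuts after the first base of each site, so after positions 120, 260.
Combined cut positions: 57, 69, 114, 120, 147, 260.
Linear molecule, 6 cuts → 7 fragments:
  1–57 → 57 bp
  58–69 → 12 bp
  70–114 → 45 bp
  115–120 → 6 bp
  121–147 → 27 bp
  148–260 → 113 bp
  261–276 → 16 bp
Sorted largest to smallest: 113, 57, 45, 27, 16, 12, 6 bp.

113, 57, 45, 27, 16, 12, 6 bp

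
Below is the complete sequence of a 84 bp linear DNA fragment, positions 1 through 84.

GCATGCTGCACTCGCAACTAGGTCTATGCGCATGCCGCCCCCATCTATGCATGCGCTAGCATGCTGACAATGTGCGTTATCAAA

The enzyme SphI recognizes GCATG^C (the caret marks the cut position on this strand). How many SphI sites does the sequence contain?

4

GCATGC occurs starting at positions 1, 30, 49, 59.
SphI cuts at 4 sites.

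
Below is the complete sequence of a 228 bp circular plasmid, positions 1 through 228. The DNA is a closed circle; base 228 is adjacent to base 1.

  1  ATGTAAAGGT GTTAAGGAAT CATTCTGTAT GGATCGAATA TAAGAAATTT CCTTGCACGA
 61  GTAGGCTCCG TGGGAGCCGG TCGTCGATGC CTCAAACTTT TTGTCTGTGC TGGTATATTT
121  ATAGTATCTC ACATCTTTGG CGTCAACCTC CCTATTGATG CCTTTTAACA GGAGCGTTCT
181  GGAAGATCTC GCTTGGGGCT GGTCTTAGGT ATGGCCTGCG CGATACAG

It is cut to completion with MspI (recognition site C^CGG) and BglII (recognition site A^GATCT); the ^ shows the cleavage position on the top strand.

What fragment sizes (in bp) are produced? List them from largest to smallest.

121, 107 bp

The MspI site (CCGG) starts at position 77.
MspI cuts after the first base of each site, so after position 77.
The BglII site (AGATCT) starts at position 184.
BglII cuts after the first base of each site, so after position 184.
Combined cut positions: 77, 184.
Circular molecule, 2 cuts → 2 fragments:
  78–184 → 107 bp
  185–228 then 1–77 → 44 + 77 = 121 bp
Sorted largest to smallest: 121, 107 bp.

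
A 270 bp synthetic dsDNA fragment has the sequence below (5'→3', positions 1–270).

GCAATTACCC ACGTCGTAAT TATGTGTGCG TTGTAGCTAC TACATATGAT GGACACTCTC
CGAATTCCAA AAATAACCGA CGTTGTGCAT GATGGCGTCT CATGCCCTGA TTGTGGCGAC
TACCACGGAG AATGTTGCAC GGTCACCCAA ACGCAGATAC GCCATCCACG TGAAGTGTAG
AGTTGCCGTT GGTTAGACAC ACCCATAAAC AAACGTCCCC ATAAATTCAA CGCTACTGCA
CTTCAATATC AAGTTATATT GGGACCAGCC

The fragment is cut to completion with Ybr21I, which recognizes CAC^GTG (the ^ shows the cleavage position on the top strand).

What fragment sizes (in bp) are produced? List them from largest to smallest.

The Ybr21I site (CACGTG) starts at position 167.
Ybr21I cuts after base 3 of each site, so after position 169.
Linear molecule, 1 cut → 2 fragments:
  1–169 → 169 bp
  170–270 → 101 bp
Sorted largest to smallest: 169, 101 bp.

169, 101 bp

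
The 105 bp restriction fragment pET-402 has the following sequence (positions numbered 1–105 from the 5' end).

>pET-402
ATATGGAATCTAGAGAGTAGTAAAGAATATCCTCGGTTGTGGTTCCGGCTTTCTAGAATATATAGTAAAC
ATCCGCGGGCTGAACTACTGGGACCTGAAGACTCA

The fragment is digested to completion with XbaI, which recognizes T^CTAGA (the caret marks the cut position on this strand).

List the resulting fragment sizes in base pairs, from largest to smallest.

XbaI sites (TCTAGA) start at positions 9, 52.
XbaI cuts after the first base of each site, so after positions 9, 52.
Linear molecule, 2 cuts → 3 fragments:
  1–9 → 9 bp
  10–52 → 43 bp
  53–105 → 53 bp
Sorted largest to smallest: 53, 43, 9 bp.

53, 43, 9 bp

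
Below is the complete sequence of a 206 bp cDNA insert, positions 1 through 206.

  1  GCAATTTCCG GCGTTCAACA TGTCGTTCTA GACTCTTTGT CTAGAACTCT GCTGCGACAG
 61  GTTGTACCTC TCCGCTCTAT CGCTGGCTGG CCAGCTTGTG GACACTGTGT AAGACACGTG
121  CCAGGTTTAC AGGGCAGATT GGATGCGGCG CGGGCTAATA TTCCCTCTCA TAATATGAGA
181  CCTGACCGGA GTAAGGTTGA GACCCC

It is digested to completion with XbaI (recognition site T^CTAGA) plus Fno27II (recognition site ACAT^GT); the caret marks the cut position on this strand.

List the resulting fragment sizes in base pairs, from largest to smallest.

XbaI sites (TCTAGA) start at positions 27, 40.
XbaI cuts after the first base of each site, so after positions 27, 40.
The Fno27II site (ACATGT) starts at position 18.
Fno27II cuts after base 4 of each site, so after position 21.
Combined cut positions: 21, 27, 40.
Linear molecule, 3 cuts → 4 fragments:
  1–21 → 21 bp
  22–27 → 6 bp
  28–40 → 13 bp
  41–206 → 166 bp
Sorted largest to smallest: 166, 21, 13, 6 bp.

166, 21, 13, 6 bp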